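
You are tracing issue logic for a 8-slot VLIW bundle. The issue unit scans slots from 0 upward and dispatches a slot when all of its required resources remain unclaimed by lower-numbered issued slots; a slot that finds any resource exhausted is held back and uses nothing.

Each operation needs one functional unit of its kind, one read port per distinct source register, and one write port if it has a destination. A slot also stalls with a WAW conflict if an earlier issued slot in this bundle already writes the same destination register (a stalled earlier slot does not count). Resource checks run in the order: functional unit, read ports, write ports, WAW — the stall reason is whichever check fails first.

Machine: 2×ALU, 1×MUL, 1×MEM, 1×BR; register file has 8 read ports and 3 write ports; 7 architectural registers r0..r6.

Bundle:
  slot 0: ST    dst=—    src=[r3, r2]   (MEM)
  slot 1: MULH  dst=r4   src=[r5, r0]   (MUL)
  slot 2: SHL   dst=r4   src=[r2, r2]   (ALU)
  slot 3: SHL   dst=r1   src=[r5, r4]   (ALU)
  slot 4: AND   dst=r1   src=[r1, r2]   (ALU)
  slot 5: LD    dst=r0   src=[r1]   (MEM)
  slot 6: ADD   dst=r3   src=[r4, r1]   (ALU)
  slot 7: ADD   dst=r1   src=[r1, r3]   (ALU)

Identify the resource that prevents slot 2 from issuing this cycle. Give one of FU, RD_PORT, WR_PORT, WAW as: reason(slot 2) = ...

  0. MEM ⇒ go  {2A/1Mu/0Ld/1B | 6r 3w}
  1. MUL→r4 ⇒ go  {2A/0Mu/0Ld/1B | 4r 2w}
  2. ALU→r4 ⇒ no(WAW)  {2A/0Mu/0Ld/1B | 4r 2w}
  3. ALU→r1 ⇒ go  {1A/0Mu/0Ld/1B | 2r 1w}
  4. ALU→r1 ⇒ no(WAW)  {1A/0Mu/0Ld/1B | 2r 1w}
  5. MEM→r0 ⇒ no(FU)  {1A/0Mu/0Ld/1B | 2r 1w}
  6. ALU→r3 ⇒ go  {0A/0Mu/0Ld/1B | 0r 0w}
  7. ALU→r1 ⇒ no(FU)  {0A/0Mu/0Ld/1B | 0r 0w}

reason(slot 2) = WAW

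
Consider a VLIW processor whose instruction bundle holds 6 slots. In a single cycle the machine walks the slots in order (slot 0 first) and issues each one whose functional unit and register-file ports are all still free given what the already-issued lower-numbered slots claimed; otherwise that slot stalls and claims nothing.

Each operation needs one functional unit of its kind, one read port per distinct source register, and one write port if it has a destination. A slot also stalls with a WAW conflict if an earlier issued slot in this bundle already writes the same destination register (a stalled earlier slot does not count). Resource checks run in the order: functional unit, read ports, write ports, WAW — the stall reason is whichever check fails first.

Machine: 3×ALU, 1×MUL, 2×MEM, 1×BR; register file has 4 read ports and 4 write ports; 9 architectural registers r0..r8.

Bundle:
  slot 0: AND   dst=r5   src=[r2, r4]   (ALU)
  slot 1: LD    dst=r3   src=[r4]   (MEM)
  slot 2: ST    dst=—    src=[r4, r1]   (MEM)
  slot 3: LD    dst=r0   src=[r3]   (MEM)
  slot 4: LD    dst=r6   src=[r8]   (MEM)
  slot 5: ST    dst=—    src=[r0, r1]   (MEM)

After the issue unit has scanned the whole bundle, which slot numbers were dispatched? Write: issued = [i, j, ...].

issued = [0, 1, 3]

slot 0 (ALU): ISSUE — free A2,Mu1,Ld2,B1 rp2 wp3
slot 1 (MEM): ISSUE — free A2,Mu1,Ld1,B1 rp1 wp2
slot 2 (MEM): stall RD_PORT — free A2,Mu1,Ld1,B1 rp1 wp2
slot 3 (MEM): ISSUE — free A2,Mu1,Ld0,B1 rp0 wp1
slot 4 (MEM): stall FU — free A2,Mu1,Ld0,B1 rp0 wp1
slot 5 (MEM): stall FU — free A2,Mu1,Ld0,B1 rp0 wp1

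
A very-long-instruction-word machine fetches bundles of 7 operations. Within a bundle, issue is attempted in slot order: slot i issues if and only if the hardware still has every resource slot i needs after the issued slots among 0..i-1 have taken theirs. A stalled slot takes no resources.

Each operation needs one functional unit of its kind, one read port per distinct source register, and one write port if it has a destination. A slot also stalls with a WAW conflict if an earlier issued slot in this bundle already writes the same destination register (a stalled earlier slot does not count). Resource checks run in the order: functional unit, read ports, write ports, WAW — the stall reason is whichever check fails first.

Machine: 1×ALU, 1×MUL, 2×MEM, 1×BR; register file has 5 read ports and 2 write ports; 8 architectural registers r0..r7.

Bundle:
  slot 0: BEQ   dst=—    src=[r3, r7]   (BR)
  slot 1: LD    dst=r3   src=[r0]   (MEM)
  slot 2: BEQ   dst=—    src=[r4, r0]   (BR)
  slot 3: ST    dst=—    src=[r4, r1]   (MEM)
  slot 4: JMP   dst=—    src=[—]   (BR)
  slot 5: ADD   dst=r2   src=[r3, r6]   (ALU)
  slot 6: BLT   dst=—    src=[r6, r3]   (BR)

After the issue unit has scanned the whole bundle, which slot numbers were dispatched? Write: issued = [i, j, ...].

issued = [0, 1, 3]

  0. BR ⇒ go  {1A/1Mu/2Ld/0B | 3r 2w}
  1. MEM→r3 ⇒ go  {1A/1Mu/1Ld/0B | 2r 1w}
  2. BR ⇒ no(FU)  {1A/1Mu/1Ld/0B | 2r 1w}
  3. MEM ⇒ go  {1A/1Mu/0Ld/0B | 0r 1w}
  4. BR ⇒ no(FU)  {1A/1Mu/0Ld/0B | 0r 1w}
  5. ALU→r2 ⇒ no(RD_PORT)  {1A/1Mu/0Ld/0B | 0r 1w}
  6. BR ⇒ no(FU)  {1A/1Mu/0Ld/0B | 0r 1w}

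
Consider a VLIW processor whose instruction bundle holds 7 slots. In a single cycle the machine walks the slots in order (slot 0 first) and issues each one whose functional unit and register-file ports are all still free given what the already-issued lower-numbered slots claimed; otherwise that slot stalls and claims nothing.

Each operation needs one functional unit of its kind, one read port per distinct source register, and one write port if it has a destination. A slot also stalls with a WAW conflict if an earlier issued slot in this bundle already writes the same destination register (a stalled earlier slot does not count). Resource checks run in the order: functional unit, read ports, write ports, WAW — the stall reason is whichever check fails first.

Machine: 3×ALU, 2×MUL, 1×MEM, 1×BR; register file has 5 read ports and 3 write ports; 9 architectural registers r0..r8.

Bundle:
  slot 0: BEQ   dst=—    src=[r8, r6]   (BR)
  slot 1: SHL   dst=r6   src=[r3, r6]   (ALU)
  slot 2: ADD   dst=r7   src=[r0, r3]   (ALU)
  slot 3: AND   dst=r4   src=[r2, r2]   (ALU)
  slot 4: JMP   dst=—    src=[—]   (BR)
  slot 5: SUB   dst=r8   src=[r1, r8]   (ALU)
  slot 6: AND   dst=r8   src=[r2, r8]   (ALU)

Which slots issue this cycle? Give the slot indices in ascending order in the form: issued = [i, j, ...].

issued = [0, 1, 3]

#0 BR src=r8,r6 dispatched  <A:3 Mu:2 Ld:1 B:0 rd:3 wr:3>
#1 ALU src=r3,r6 dispatched  <A:2 Mu:2 Ld:1 B:0 rd:1 wr:2>
#2 ALU src=r0,r3 held:RD_PORT  <A:2 Mu:2 Ld:1 B:0 rd:1 wr:2>
#3 ALU src=r2,r2 dispatched  <A:1 Mu:2 Ld:1 B:0 rd:0 wr:1>
#4 BR src=- held:FU  <A:1 Mu:2 Ld:1 B:0 rd:0 wr:1>
#5 ALU src=r1,r8 held:RD_PORT  <A:1 Mu:2 Ld:1 B:0 rd:0 wr:1>
#6 ALU src=r2,r8 held:RD_PORT  <A:1 Mu:2 Ld:1 B:0 rd:0 wr:1>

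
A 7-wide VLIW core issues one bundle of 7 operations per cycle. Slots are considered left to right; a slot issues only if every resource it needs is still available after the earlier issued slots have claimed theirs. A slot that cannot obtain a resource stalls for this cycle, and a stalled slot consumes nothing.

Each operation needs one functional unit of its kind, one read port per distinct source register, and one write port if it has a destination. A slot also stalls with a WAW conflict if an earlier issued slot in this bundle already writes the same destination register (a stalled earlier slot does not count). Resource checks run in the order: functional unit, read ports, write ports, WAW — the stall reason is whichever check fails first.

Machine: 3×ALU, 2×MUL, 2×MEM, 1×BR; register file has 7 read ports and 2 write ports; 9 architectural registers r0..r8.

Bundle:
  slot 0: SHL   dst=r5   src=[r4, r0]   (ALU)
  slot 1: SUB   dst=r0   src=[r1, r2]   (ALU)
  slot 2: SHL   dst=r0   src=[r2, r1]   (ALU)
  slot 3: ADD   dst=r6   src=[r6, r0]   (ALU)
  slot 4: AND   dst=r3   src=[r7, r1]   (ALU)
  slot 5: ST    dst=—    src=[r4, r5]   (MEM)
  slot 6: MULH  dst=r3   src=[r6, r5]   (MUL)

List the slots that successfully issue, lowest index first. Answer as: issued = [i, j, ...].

issued = [0, 1, 5]

  0. ALU→r5 ⇒ go  {2A/2Mu/2Ld/1B | 5r 1w}
  1. ALU→r0 ⇒ go  {1A/2Mu/2Ld/1B | 3r 0w}
  2. ALU→r0 ⇒ no(WR_PORT)  {1A/2Mu/2Ld/1B | 3r 0w}
  3. ALU→r6 ⇒ no(WR_PORT)  {1A/2Mu/2Ld/1B | 3r 0w}
  4. ALU→r3 ⇒ no(WR_PORT)  {1A/2Mu/2Ld/1B | 3r 0w}
  5. MEM ⇒ go  {1A/2Mu/1Ld/1B | 1r 0w}
  6. MUL→r3 ⇒ no(RD_PORT)  {1A/2Mu/1Ld/1B | 1r 0w}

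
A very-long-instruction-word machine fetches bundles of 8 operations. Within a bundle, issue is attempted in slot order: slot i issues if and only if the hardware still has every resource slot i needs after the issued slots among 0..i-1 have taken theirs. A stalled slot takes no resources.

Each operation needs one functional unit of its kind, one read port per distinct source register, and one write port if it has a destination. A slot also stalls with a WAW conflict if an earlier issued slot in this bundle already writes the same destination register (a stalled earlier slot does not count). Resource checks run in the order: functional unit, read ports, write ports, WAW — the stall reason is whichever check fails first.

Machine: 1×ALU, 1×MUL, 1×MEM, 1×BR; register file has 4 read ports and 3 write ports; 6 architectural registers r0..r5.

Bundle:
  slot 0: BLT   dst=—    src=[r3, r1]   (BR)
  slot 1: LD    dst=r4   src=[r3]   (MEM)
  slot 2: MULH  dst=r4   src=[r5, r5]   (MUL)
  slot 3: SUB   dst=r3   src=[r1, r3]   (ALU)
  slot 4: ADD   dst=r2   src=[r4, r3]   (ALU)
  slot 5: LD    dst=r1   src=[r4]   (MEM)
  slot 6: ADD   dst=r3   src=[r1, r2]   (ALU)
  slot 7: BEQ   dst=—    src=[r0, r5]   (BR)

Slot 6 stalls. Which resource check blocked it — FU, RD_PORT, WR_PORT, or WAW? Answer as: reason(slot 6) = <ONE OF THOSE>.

reason(slot 6) = RD_PORT

#0 BR src=r3,r1 dispatched  <A:1 Mu:1 Ld:1 B:0 rd:2 wr:3>
#1 MEM src=r3 dispatched  <A:1 Mu:1 Ld:0 B:0 rd:1 wr:2>
#2 MUL src=r5,r5 held:WAW  <A:1 Mu:1 Ld:0 B:0 rd:1 wr:2>
#3 ALU src=r1,r3 held:RD_PORT  <A:1 Mu:1 Ld:0 B:0 rd:1 wr:2>
#4 ALU src=r4,r3 held:RD_PORT  <A:1 Mu:1 Ld:0 B:0 rd:1 wr:2>
#5 MEM src=r4 held:FU  <A:1 Mu:1 Ld:0 B:0 rd:1 wr:2>
#6 ALU src=r1,r2 held:RD_PORT  <A:1 Mu:1 Ld:0 B:0 rd:1 wr:2>
#7 BR src=r0,r5 held:FU  <A:1 Mu:1 Ld:0 B:0 rd:1 wr:2>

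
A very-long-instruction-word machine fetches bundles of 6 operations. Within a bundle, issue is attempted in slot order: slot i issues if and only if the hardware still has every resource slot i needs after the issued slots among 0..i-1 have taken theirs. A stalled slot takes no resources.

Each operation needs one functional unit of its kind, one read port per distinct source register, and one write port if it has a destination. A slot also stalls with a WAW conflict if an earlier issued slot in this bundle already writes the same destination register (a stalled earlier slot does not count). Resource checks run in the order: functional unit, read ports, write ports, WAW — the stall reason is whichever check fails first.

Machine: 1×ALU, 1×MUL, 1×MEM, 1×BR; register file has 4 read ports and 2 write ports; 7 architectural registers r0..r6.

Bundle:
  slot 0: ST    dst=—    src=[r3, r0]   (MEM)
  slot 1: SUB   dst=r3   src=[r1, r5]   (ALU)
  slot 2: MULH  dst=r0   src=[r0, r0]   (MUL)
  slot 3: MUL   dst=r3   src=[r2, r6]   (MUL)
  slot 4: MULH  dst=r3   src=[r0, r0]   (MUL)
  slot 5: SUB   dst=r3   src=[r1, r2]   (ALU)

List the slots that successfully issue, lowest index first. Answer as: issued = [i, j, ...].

issued = [0, 1]

(0) want 1×MEM +2rd +0wr — yes → AL1|MU1|ME0|BR1|rd2|wr2
(1) want 1×ALU +2rd +1wr — yes → AL0|MU1|ME0|BR1|rd0|wr1
(2) want 1×MUL +1rd +1wr — RD_PORT → AL0|MU1|ME0|BR1|rd0|wr1
(3) want 1×MUL +2rd +1wr — RD_PORT → AL0|MU1|ME0|BR1|rd0|wr1
(4) want 1×MUL +1rd +1wr — RD_PORT → AL0|MU1|ME0|BR1|rd0|wr1
(5) want 1×ALU +2rd +1wr — FU → AL0|MU1|ME0|BR1|rd0|wr1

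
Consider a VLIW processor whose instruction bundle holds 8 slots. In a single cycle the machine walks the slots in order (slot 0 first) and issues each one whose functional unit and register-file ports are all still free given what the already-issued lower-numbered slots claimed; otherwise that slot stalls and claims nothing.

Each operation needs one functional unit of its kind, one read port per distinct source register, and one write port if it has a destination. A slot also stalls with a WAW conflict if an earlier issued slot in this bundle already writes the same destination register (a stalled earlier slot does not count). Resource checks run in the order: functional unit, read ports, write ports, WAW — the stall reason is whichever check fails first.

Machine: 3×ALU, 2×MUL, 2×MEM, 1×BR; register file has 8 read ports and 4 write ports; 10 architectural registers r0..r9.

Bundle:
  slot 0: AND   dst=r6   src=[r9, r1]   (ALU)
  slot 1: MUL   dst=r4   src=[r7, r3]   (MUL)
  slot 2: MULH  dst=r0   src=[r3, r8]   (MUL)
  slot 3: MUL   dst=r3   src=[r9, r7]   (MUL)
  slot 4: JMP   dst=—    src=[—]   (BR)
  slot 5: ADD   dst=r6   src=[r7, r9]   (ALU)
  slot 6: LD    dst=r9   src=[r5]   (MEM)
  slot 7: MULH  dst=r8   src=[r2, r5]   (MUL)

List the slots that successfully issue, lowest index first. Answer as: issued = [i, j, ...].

issued = [0, 1, 2, 4, 6]

[0] ALU needs rd=2 wr=1: ok; after: ALU=2 MUL=2 MEM=2 BR=1, R=6, W=3
[1] MUL needs rd=2 wr=1: ok; after: ALU=2 MUL=1 MEM=2 BR=1, R=4, W=2
[2] MUL needs rd=2 wr=1: ok; after: ALU=2 MUL=0 MEM=2 BR=1, R=2, W=1
[3] MUL needs rd=2 wr=1: FU; after: ALU=2 MUL=0 MEM=2 BR=1, R=2, W=1
[4] BR needs rd=0 wr=0: ok; after: ALU=2 MUL=0 MEM=2 BR=0, R=2, W=1
[5] ALU needs rd=2 wr=1: WAW; after: ALU=2 MUL=0 MEM=2 BR=0, R=2, W=1
[6] MEM needs rd=1 wr=1: ok; after: ALU=2 MUL=0 MEM=1 BR=0, R=1, W=0
[7] MUL needs rd=2 wr=1: FU; after: ALU=2 MUL=0 MEM=1 BR=0, R=1, W=0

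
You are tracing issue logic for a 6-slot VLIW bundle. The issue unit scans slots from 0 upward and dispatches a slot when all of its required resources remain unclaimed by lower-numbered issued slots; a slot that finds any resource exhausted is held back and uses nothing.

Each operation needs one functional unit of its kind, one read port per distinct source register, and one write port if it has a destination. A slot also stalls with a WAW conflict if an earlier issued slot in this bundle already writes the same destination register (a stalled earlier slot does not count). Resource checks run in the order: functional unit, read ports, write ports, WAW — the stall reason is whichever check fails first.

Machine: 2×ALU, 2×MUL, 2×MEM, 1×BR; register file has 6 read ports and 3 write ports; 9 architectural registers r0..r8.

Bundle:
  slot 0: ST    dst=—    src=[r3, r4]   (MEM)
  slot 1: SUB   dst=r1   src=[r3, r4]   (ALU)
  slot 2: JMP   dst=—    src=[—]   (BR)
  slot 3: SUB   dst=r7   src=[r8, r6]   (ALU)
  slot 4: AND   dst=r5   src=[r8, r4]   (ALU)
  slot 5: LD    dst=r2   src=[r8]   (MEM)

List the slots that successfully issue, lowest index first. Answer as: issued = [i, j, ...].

(0) want 1×MEM +2rd +0wr — yes → AL2|MU2|ME1|BR1|rd4|wr3
(1) want 1×ALU +2rd +1wr — yes → AL1|MU2|ME1|BR1|rd2|wr2
(2) want 1×BR +0rd +0wr — yes → AL1|MU2|ME1|BR0|rd2|wr2
(3) want 1×ALU +2rd +1wr — yes → AL0|MU2|ME1|BR0|rd0|wr1
(4) want 1×ALU +2rd +1wr — FU → AL0|MU2|ME1|BR0|rd0|wr1
(5) want 1×MEM +1rd +1wr — RD_PORT → AL0|MU2|ME1|BR0|rd0|wr1

issued = [0, 1, 2, 3]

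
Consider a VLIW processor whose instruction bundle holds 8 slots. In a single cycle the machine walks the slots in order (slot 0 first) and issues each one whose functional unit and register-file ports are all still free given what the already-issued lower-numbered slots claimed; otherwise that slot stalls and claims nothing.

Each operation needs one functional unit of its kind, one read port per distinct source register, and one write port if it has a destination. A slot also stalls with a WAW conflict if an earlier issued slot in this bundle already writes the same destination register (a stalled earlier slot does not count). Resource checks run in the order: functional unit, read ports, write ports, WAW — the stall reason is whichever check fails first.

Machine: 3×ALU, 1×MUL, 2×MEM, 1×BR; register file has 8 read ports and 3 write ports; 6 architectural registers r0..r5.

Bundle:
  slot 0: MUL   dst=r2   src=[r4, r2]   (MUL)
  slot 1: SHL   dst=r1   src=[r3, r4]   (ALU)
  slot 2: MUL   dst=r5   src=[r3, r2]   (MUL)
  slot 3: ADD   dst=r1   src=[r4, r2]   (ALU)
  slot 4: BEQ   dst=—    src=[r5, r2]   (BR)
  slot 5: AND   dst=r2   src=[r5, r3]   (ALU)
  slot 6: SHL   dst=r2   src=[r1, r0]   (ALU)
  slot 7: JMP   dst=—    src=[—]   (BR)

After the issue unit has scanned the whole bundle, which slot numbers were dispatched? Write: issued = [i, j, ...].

(0) want 1×MUL +2rd +1wr — yes → AL3|MU0|ME2|BR1|rd6|wr2
(1) want 1×ALU +2rd +1wr — yes → AL2|MU0|ME2|BR1|rd4|wr1
(2) want 1×MUL +2rd +1wr — FU → AL2|MU0|ME2|BR1|rd4|wr1
(3) want 1×ALU +2rd +1wr — WAW → AL2|MU0|ME2|BR1|rd4|wr1
(4) want 1×BR +2rd +0wr — yes → AL2|MU0|ME2|BR0|rd2|wr1
(5) want 1×ALU +2rd +1wr — WAW → AL2|MU0|ME2|BR0|rd2|wr1
(6) want 1×ALU +2rd +1wr — WAW → AL2|MU0|ME2|BR0|rd2|wr1
(7) want 1×BR +0rd +0wr — FU → AL2|MU0|ME2|BR0|rd2|wr1

issued = [0, 1, 4]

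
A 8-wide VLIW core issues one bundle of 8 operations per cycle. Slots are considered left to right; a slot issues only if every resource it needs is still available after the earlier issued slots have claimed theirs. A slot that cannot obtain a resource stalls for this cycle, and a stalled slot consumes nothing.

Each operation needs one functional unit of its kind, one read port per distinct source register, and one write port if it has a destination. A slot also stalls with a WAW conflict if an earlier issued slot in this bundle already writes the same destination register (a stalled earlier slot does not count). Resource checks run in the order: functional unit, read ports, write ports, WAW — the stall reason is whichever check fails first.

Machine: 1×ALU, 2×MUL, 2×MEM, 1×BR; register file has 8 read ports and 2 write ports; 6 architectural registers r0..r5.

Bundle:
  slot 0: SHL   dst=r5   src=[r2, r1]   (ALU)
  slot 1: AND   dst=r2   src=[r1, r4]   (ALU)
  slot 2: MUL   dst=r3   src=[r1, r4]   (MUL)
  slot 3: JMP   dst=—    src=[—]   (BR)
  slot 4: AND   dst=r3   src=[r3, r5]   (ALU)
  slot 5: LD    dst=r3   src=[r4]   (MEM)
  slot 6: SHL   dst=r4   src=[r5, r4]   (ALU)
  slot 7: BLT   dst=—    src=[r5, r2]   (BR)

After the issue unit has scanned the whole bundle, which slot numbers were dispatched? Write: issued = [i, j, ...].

issued = [0, 2, 3]

  0. ALU→r5 ⇒ go  {0A/2Mu/2Ld/1B | 6r 1w}
  1. ALU→r2 ⇒ no(FU)  {0A/2Mu/2Ld/1B | 6r 1w}
  2. MUL→r3 ⇒ go  {0A/1Mu/2Ld/1B | 4r 0w}
  3. BR ⇒ go  {0A/1Mu/2Ld/0B | 4r 0w}
  4. ALU→r3 ⇒ no(FU)  {0A/1Mu/2Ld/0B | 4r 0w}
  5. MEM→r3 ⇒ no(WR_PORT)  {0A/1Mu/2Ld/0B | 4r 0w}
  6. ALU→r4 ⇒ no(FU)  {0A/1Mu/2Ld/0B | 4r 0w}
  7. BR ⇒ no(FU)  {0A/1Mu/2Ld/0B | 4r 0w}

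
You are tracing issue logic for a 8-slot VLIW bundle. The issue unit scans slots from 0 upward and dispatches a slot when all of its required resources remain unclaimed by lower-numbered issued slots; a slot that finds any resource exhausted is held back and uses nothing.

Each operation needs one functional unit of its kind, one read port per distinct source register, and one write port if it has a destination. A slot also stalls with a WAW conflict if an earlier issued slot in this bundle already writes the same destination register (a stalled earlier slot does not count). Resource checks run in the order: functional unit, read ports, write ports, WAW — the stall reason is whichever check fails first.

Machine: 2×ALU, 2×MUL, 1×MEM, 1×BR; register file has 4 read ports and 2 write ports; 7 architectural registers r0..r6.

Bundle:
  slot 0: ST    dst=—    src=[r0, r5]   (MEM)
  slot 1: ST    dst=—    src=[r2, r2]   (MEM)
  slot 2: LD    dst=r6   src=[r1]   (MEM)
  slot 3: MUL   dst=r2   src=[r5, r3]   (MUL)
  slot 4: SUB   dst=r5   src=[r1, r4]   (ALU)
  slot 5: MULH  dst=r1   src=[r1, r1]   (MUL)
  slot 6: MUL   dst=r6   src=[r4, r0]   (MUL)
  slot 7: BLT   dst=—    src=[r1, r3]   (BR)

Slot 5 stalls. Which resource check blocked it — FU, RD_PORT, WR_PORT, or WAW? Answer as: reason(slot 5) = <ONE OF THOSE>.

reason(slot 5) = RD_PORT

slot 0 (MEM): ISSUE — free A2,Mu2,Ld0,B1 rp2 wp2
slot 1 (MEM): stall FU — free A2,Mu2,Ld0,B1 rp2 wp2
slot 2 (MEM): stall FU — free A2,Mu2,Ld0,B1 rp2 wp2
slot 3 (MUL): ISSUE — free A2,Mu1,Ld0,B1 rp0 wp1
slot 4 (ALU): stall RD_PORT — free A2,Mu1,Ld0,B1 rp0 wp1
slot 5 (MUL): stall RD_PORT — free A2,Mu1,Ld0,B1 rp0 wp1
slot 6 (MUL): stall RD_PORT — free A2,Mu1,Ld0,B1 rp0 wp1
slot 7 (BR): stall RD_PORT — free A2,Mu1,Ld0,B1 rp0 wp1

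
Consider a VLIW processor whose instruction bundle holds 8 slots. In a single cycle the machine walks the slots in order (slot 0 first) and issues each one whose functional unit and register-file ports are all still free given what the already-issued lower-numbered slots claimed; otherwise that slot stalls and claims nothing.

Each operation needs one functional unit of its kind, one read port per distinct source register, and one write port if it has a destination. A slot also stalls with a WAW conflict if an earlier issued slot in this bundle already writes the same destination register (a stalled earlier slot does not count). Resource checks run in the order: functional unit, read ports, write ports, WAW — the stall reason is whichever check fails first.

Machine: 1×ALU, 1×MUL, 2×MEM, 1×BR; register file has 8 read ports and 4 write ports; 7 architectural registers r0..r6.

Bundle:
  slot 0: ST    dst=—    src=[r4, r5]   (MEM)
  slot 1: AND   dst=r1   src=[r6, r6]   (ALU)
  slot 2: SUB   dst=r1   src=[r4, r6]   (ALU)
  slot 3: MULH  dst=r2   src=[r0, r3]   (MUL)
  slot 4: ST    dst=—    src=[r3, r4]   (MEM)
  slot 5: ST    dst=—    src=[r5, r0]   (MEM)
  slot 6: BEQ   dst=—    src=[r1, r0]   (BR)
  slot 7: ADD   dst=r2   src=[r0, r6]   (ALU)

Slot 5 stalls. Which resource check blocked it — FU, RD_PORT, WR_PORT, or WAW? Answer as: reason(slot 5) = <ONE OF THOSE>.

reason(slot 5) = FU

slot 0 (MEM): ISSUE — free A1,Mu1,Ld1,B1 rp6 wp4
slot 1 (ALU): ISSUE — free A0,Mu1,Ld1,B1 rp5 wp3
slot 2 (ALU): stall FU — free A0,Mu1,Ld1,B1 rp5 wp3
slot 3 (MUL): ISSUE — free A0,Mu0,Ld1,B1 rp3 wp2
slot 4 (MEM): ISSUE — free A0,Mu0,Ld0,B1 rp1 wp2
slot 5 (MEM): stall FU — free A0,Mu0,Ld0,B1 rp1 wp2
slot 6 (BR): stall RD_PORT — free A0,Mu0,Ld0,B1 rp1 wp2
slot 7 (ALU): stall FU — free A0,Mu0,Ld0,B1 rp1 wp2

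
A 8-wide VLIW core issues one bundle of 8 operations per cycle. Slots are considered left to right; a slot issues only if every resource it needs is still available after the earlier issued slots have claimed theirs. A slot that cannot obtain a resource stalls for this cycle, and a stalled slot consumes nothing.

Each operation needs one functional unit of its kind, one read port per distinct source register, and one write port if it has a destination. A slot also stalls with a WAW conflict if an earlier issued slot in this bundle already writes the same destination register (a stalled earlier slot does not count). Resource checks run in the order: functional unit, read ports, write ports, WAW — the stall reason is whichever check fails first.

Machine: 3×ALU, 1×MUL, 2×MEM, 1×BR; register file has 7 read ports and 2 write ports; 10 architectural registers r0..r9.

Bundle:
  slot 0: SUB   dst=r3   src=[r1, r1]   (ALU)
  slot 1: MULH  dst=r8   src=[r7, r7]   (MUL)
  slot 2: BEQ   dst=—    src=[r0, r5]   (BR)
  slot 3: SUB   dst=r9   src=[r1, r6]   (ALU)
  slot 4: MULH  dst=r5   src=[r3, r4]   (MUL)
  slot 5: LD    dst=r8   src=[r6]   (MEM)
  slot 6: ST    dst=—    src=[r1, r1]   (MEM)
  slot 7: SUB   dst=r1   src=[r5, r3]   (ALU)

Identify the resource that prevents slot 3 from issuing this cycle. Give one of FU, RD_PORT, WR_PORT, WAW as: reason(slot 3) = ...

  0. ALU→r3 ⇒ go  {2A/1Mu/2Ld/1B | 6r 1w}
  1. MUL→r8 ⇒ go  {2A/0Mu/2Ld/1B | 5r 0w}
  2. BR ⇒ go  {2A/0Mu/2Ld/0B | 3r 0w}
  3. ALU→r9 ⇒ no(WR_PORT)  {2A/0Mu/2Ld/0B | 3r 0w}
  4. MUL→r5 ⇒ no(FU)  {2A/0Mu/2Ld/0B | 3r 0w}
  5. MEM→r8 ⇒ no(WR_PORT)  {2A/0Mu/2Ld/0B | 3r 0w}
  6. MEM ⇒ go  {2A/0Mu/1Ld/0B | 2r 0w}
  7. ALU→r1 ⇒ no(WR_PORT)  {2A/0Mu/1Ld/0B | 2r 0w}

reason(slot 3) = WR_PORT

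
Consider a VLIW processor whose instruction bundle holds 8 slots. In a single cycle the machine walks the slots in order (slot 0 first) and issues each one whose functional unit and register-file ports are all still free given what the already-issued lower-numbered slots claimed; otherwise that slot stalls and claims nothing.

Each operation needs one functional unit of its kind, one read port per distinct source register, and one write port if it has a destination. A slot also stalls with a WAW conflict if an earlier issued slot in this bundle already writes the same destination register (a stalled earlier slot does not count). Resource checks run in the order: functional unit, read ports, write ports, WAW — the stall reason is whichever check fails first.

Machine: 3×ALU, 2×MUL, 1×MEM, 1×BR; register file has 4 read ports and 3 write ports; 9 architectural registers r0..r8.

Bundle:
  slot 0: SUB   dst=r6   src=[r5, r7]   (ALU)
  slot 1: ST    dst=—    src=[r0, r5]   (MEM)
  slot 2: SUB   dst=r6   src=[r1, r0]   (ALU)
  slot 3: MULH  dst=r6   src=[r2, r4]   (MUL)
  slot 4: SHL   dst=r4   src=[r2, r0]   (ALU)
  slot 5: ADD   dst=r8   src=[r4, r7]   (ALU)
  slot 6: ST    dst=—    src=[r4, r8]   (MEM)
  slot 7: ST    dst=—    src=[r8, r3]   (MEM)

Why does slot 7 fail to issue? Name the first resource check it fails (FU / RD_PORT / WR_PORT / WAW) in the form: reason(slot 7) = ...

reason(slot 7) = FU

#0 ALU src=r5,r7 dispatched  <A:2 Mu:2 Ld:1 B:1 rd:2 wr:2>
#1 MEM src=r0,r5 dispatched  <A:2 Mu:2 Ld:0 B:1 rd:0 wr:2>
#2 ALU src=r1,r0 held:RD_PORT  <A:2 Mu:2 Ld:0 B:1 rd:0 wr:2>
#3 MUL src=r2,r4 held:RD_PORT  <A:2 Mu:2 Ld:0 B:1 rd:0 wr:2>
#4 ALU src=r2,r0 held:RD_PORT  <A:2 Mu:2 Ld:0 B:1 rd:0 wr:2>
#5 ALU src=r4,r7 held:RD_PORT  <A:2 Mu:2 Ld:0 B:1 rd:0 wr:2>
#6 MEM src=r4,r8 held:FU  <A:2 Mu:2 Ld:0 B:1 rd:0 wr:2>
#7 MEM src=r8,r3 held:FU  <A:2 Mu:2 Ld:0 B:1 rd:0 wr:2>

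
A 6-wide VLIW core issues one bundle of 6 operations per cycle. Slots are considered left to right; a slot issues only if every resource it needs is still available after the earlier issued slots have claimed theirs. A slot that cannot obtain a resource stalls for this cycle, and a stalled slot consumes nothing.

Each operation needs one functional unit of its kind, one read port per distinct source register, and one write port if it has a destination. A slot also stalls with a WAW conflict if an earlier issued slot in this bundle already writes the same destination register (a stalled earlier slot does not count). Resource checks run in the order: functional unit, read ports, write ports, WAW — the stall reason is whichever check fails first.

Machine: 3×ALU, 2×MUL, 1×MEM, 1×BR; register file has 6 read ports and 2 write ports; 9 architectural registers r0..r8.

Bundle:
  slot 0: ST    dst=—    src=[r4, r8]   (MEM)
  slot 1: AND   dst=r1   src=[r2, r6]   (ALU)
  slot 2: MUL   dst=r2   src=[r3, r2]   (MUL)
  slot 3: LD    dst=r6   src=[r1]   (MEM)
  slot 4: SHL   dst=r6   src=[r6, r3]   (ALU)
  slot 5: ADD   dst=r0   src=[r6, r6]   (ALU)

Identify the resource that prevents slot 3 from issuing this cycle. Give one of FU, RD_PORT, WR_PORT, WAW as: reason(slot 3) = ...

(0) want 1×MEM +2rd +0wr — yes → AL3|MU2|ME0|BR1|rd4|wr2
(1) want 1×ALU +2rd +1wr — yes → AL2|MU2|ME0|BR1|rd2|wr1
(2) want 1×MUL +2rd +1wr — yes → AL2|MU1|ME0|BR1|rd0|wr0
(3) want 1×MEM +1rd +1wr — FU → AL2|MU1|ME0|BR1|rd0|wr0
(4) want 1×ALU +2rd +1wr — RD_PORT → AL2|MU1|ME0|BR1|rd0|wr0
(5) want 1×ALU +1rd +1wr — RD_PORT → AL2|MU1|ME0|BR1|rd0|wr0

reason(slot 3) = FU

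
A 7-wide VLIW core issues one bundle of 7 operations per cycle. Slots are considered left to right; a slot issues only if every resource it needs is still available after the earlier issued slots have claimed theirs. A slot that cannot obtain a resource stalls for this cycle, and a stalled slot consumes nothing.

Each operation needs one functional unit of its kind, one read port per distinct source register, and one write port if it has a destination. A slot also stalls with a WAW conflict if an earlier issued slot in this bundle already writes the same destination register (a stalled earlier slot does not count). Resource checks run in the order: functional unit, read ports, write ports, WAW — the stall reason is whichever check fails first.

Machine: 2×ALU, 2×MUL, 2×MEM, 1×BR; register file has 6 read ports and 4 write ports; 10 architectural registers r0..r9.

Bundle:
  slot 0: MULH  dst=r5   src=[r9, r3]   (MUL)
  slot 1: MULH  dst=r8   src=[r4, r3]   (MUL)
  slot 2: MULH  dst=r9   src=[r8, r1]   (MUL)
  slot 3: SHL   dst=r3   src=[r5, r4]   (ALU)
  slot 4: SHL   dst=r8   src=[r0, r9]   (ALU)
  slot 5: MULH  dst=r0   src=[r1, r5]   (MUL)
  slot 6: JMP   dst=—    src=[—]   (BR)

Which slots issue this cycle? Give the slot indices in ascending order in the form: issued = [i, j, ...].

issued = [0, 1, 3, 6]

  0. MUL→r5 ⇒ go  {2A/1Mu/2Ld/1B | 4r 3w}
  1. MUL→r8 ⇒ go  {2A/0Mu/2Ld/1B | 2r 2w}
  2. MUL→r9 ⇒ no(FU)  {2A/0Mu/2Ld/1B | 2r 2w}
  3. ALU→r3 ⇒ go  {1A/0Mu/2Ld/1B | 0r 1w}
  4. ALU→r8 ⇒ no(RD_PORT)  {1A/0Mu/2Ld/1B | 0r 1w}
  5. MUL→r0 ⇒ no(FU)  {1A/0Mu/2Ld/1B | 0r 1w}
  6. BR ⇒ go  {1A/0Mu/2Ld/0B | 0r 1w}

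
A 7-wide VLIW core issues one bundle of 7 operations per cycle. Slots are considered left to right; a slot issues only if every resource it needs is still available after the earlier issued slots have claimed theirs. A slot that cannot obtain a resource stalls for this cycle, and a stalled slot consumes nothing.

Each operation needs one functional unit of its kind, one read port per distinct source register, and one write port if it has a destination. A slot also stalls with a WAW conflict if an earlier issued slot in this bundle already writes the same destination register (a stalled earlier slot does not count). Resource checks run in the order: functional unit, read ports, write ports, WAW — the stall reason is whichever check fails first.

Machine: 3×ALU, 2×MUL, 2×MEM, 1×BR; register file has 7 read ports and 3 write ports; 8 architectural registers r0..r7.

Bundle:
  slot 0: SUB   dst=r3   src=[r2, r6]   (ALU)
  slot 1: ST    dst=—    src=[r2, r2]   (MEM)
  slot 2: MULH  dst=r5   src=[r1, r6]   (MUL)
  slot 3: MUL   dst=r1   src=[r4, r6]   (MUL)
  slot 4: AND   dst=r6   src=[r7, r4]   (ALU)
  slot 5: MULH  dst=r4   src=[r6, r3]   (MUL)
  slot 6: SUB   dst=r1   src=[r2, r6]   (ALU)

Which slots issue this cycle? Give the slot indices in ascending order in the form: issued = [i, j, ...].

slot 0 (ALU): ISSUE — free A2,Mu2,Ld2,B1 rp5 wp2
slot 1 (MEM): ISSUE — free A2,Mu2,Ld1,B1 rp4 wp2
slot 2 (MUL): ISSUE — free A2,Mu1,Ld1,B1 rp2 wp1
slot 3 (MUL): ISSUE — free A2,Mu0,Ld1,B1 rp0 wp0
slot 4 (ALU): stall RD_PORT — free A2,Mu0,Ld1,B1 rp0 wp0
slot 5 (MUL): stall FU — free A2,Mu0,Ld1,B1 rp0 wp0
slot 6 (ALU): stall RD_PORT — free A2,Mu0,Ld1,B1 rp0 wp0

issued = [0, 1, 2, 3]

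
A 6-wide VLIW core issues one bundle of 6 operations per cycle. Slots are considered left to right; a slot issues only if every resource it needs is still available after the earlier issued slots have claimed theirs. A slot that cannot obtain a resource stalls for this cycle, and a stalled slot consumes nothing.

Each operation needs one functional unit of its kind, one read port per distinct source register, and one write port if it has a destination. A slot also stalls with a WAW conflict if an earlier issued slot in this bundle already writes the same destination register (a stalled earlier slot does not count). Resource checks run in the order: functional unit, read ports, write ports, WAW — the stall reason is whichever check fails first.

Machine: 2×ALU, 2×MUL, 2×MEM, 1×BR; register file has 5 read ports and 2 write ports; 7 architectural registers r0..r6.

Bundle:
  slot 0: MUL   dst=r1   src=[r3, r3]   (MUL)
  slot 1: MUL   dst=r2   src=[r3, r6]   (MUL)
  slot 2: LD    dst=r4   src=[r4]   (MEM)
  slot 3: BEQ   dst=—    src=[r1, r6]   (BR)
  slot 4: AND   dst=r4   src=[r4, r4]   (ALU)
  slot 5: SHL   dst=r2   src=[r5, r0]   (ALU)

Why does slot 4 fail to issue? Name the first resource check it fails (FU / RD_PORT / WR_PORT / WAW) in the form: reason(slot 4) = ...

#0 MUL src=r3,r3 dispatched  <A:2 Mu:1 Ld:2 B:1 rd:4 wr:1>
#1 MUL src=r3,r6 dispatched  <A:2 Mu:0 Ld:2 B:1 rd:2 wr:0>
#2 MEM src=r4 held:WR_PORT  <A:2 Mu:0 Ld:2 B:1 rd:2 wr:0>
#3 BR src=r1,r6 dispatched  <A:2 Mu:0 Ld:2 B:0 rd:0 wr:0>
#4 ALU src=r4,r4 held:RD_PORT  <A:2 Mu:0 Ld:2 B:0 rd:0 wr:0>
#5 ALU src=r5,r0 held:RD_PORT  <A:2 Mu:0 Ld:2 B:0 rd:0 wr:0>

reason(slot 4) = RD_PORT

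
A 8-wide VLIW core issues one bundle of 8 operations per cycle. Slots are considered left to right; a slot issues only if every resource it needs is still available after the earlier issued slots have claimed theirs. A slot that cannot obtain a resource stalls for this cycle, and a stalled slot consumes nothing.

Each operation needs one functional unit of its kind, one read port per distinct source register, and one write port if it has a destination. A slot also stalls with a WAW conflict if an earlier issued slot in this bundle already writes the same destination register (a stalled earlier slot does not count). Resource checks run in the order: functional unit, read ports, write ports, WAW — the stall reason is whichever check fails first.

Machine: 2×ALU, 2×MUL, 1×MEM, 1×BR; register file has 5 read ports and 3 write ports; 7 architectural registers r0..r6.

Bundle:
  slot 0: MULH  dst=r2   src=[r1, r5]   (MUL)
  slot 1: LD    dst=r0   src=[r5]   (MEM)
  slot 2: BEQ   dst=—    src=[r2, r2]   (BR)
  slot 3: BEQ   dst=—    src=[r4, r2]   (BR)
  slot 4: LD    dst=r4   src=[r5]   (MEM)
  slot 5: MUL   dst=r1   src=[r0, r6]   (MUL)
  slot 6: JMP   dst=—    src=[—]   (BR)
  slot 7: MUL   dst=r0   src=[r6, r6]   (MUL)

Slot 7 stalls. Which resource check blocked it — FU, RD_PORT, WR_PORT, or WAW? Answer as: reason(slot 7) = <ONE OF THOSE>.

reason(slot 7) = WAW

[0] MUL needs rd=2 wr=1: ok; after: ALU=2 MUL=1 MEM=1 BR=1, R=3, W=2
[1] MEM needs rd=1 wr=1: ok; after: ALU=2 MUL=1 MEM=0 BR=1, R=2, W=1
[2] BR needs rd=1 wr=0: ok; after: ALU=2 MUL=1 MEM=0 BR=0, R=1, W=1
[3] BR needs rd=2 wr=0: FU; after: ALU=2 MUL=1 MEM=0 BR=0, R=1, W=1
[4] MEM needs rd=1 wr=1: FU; after: ALU=2 MUL=1 MEM=0 BR=0, R=1, W=1
[5] MUL needs rd=2 wr=1: RD_PORT; after: ALU=2 MUL=1 MEM=0 BR=0, R=1, W=1
[6] BR needs rd=0 wr=0: FU; after: ALU=2 MUL=1 MEM=0 BR=0, R=1, W=1
[7] MUL needs rd=1 wr=1: WAW; after: ALU=2 MUL=1 MEM=0 BR=0, R=1, W=1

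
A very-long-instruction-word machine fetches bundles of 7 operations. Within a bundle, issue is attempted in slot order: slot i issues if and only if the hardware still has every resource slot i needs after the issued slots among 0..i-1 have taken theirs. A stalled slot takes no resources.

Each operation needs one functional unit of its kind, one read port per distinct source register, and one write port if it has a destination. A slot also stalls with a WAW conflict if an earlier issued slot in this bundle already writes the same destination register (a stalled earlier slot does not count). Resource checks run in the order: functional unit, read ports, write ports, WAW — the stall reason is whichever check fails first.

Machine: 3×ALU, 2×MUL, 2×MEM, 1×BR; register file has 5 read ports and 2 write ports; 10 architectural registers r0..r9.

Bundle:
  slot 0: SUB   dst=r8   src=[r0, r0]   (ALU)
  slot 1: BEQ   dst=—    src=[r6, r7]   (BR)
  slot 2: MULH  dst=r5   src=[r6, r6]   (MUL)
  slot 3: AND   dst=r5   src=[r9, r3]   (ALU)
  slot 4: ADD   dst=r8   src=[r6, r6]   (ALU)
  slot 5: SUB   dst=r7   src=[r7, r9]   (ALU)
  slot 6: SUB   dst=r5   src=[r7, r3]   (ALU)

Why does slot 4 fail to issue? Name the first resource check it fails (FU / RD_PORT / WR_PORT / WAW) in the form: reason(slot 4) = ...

reason(slot 4) = WR_PORT

slot 0 (ALU): ISSUE — free A2,Mu2,Ld2,B1 rp4 wp1
slot 1 (BR): ISSUE — free A2,Mu2,Ld2,B0 rp2 wp1
slot 2 (MUL): ISSUE — free A2,Mu1,Ld2,B0 rp1 wp0
slot 3 (ALU): stall RD_PORT — free A2,Mu1,Ld2,B0 rp1 wp0
slot 4 (ALU): stall WR_PORT — free A2,Mu1,Ld2,B0 rp1 wp0
slot 5 (ALU): stall RD_PORT — free A2,Mu1,Ld2,B0 rp1 wp0
slot 6 (ALU): stall RD_PORT — free A2,Mu1,Ld2,B0 rp1 wp0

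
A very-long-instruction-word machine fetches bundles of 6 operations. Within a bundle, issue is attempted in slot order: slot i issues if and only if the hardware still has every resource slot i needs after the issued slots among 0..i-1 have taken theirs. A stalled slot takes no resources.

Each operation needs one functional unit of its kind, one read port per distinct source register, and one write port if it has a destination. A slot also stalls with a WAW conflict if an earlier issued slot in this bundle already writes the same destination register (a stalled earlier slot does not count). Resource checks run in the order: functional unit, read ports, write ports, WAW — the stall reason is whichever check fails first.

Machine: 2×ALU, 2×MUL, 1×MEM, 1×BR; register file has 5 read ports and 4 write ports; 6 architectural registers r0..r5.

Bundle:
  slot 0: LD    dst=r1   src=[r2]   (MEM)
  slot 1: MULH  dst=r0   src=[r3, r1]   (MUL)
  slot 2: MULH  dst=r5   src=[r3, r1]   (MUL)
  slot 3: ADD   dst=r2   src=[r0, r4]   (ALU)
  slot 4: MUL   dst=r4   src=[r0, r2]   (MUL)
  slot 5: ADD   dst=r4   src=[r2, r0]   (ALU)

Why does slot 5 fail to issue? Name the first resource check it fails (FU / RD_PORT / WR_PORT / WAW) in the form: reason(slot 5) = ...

reason(slot 5) = RD_PORT

slot 0 (MEM): ISSUE — free A2,Mu2,Ld0,B1 rp4 wp3
slot 1 (MUL): ISSUE — free A2,Mu1,Ld0,B1 rp2 wp2
slot 2 (MUL): ISSUE — free A2,Mu0,Ld0,B1 rp0 wp1
slot 3 (ALU): stall RD_PORT — free A2,Mu0,Ld0,B1 rp0 wp1
slot 4 (MUL): stall FU — free A2,Mu0,Ld0,B1 rp0 wp1
slot 5 (ALU): stall RD_PORT — free A2,Mu0,Ld0,B1 rp0 wp1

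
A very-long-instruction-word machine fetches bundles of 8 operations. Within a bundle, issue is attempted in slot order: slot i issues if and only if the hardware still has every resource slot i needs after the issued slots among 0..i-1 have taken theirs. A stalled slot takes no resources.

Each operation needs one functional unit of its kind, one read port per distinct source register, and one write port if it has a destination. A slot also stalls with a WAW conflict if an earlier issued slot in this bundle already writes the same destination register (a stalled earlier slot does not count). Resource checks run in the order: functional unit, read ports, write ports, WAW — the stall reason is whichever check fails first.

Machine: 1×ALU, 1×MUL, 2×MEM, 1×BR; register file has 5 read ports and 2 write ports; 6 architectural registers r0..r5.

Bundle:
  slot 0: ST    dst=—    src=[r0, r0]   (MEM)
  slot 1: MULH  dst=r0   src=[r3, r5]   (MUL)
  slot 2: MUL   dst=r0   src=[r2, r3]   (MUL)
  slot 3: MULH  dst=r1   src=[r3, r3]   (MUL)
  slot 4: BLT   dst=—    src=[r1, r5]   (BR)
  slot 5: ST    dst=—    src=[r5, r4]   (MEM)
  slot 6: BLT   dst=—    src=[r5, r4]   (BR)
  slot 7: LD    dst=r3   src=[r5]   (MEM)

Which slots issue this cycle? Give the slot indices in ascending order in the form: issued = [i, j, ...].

issued = [0, 1, 4]

  0. MEM ⇒ go  {1A/1Mu/1Ld/1B | 4r 2w}
  1. MUL→r0 ⇒ go  {1A/0Mu/1Ld/1B | 2r 1w}
  2. MUL→r0 ⇒ no(FU)  {1A/0Mu/1Ld/1B | 2r 1w}
  3. MUL→r1 ⇒ no(FU)  {1A/0Mu/1Ld/1B | 2r 1w}
  4. BR ⇒ go  {1A/0Mu/1Ld/0B | 0r 1w}
  5. MEM ⇒ no(RD_PORT)  {1A/0Mu/1Ld/0B | 0r 1w}
  6. BR ⇒ no(FU)  {1A/0Mu/1Ld/0B | 0r 1w}
  7. MEM→r3 ⇒ no(RD_PORT)  {1A/0Mu/1Ld/0B | 0r 1w}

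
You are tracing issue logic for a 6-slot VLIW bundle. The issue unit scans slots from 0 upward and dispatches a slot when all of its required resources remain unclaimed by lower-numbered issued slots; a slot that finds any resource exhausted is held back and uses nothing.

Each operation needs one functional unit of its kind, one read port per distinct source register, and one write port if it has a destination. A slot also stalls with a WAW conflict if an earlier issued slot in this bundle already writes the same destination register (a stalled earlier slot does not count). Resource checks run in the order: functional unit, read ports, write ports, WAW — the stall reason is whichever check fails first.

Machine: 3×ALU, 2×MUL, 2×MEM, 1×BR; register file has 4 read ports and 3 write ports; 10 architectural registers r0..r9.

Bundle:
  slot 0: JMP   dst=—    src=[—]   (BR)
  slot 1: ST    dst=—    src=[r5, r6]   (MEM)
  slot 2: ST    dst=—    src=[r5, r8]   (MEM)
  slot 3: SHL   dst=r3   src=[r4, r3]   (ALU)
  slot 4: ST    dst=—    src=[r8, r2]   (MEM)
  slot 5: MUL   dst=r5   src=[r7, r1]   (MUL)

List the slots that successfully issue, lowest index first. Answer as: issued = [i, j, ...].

issued = [0, 1, 2]

#0 BR src=- dispatched  <A:3 Mu:2 Ld:2 B:0 rd:4 wr:3>
#1 MEM src=r5,r6 dispatched  <A:3 Mu:2 Ld:1 B:0 rd:2 wr:3>
#2 MEM src=r5,r8 dispatched  <A:3 Mu:2 Ld:0 B:0 rd:0 wr:3>
#3 ALU src=r4,r3 held:RD_PORT  <A:3 Mu:2 Ld:0 B:0 rd:0 wr:3>
#4 MEM src=r8,r2 held:FU  <A:3 Mu:2 Ld:0 B:0 rd:0 wr:3>
#5 MUL src=r7,r1 held:RD_PORT  <A:3 Mu:2 Ld:0 B:0 rd:0 wr:3>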